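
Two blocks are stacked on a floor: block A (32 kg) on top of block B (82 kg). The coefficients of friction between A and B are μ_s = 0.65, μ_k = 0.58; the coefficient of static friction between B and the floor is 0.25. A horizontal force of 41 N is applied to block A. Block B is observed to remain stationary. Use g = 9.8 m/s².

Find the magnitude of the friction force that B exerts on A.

f ≈ 41 N

Between the blocks, N₁ = m_A g = 313.6 N.
Maximum static friction on A from B: μ_s N₁ = 0.65×313.6 = 203.8 N.
P = 41 N is within that limit, so A and B move together (both at rest); the A–B friction is simply f₁ = P = 41 N.
By Newton's third law B feels 41 N forward from A. With B stationary, the floor's static friction on B balances it: f₂ = 41 N (well within μ_s(m_A+m_B)g = 279.3 N).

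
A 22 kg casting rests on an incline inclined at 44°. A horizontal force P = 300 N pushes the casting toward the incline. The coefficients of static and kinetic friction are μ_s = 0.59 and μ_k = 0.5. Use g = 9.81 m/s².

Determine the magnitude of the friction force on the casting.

Normal direction: N = m g cos θ + P sin θ = 363.6 N.
Parallel to the incline: P cos θ − m g sin θ = 215.8 − 149.9 = 65.88 N; the friction needed to balance this is 65.88 N acting down the slope.
Maximum static friction: μ_s N = 0.59 × 363.6 = 214.6 N.
|f_req| = 65.88 ≤ 214.6 N → the casting is in equilibrium; friction equals the required value.

f ≈ 65.9 N (down the incline)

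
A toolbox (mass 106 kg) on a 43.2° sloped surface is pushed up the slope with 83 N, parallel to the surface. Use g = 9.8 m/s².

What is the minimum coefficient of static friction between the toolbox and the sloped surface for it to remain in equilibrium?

μ_s,min ≈ 0.829

N = m g cos θ = 757.3 N.
Friction must make up the shortfall along the incline: f = m g sin θ − P = 711.1 − 83 = 628.1 N.
At the threshold f = μ_s N, so μ_s,min = 628.1/757.3 = 0.829.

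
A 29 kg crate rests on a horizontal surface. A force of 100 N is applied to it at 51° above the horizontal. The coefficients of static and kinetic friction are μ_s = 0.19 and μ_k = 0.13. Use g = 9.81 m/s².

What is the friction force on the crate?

f ≈ 26.9 N

The vertical component of P reduces the normal force: N = m g − P sin α = 284.5 − 77.71 = 206.8 N.
Horizontally, friction must balance P cos α = 62.93 N.
The static-friction limit is μ_s N = 39.29 N.
The required friction exceeds μ_s N, so the crate moves and f = μ_k N = 26.9 N.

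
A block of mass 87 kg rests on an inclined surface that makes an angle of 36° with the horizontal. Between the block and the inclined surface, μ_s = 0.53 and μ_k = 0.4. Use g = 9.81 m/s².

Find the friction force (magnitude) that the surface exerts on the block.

f ≈ 276 N (up the incline)

The normal reaction is N = m g cos θ = 690.5 N.
For equilibrium along the incline, friction must balance the weight component: f = m g sin θ = 501.7 N up the slope.
Maximum static friction available: μ_s N = 0.53 × 690.5 = 366 N.
Since |501.7| > 366 N, static friction cannot hold it; the block slides down the incline and kinetic friction applies: f = μ_k N = 0.4 × 690.5 = 276 N.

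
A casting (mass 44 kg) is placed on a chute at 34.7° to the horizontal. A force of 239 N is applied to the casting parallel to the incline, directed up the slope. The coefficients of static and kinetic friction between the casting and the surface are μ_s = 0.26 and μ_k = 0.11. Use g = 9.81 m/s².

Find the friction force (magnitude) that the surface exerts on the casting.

The normal reaction is N = m g cos θ = 354.9 N.
Parallel to the incline, ΣF = 0 gives f = m g sin θ − P = 245.7 − 239 = 6.724 N (up-slope positive).
The static-friction ceiling is μ_s N = 0.26 × 354.9 = 92.27 N.
Since |6.724| ≤ 92.27 N, the casting remains in static equilibrium and friction takes exactly the required value.

f ≈ 6.72 N (up the incline)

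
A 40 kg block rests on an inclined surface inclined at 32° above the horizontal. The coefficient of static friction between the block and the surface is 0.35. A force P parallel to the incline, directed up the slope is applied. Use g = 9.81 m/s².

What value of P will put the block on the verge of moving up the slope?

At impending motion up the slope, friction acts down-slope at its limit: f = μ_s N.
P is parallel to the surface, so N = m g cos θ = 333 N.
Along the incline: P = m g sin θ + μ_s N = 208 + 0.35×333 = 324 N.

P ≈ 324 N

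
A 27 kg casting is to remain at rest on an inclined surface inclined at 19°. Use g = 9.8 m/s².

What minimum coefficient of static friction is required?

At the slip threshold m g sin θ = μ_s m g cos θ, so μ_s,min = tan θ.
μ_s,min = tan 19° = 0.344.

μ_s,min ≈ 0.344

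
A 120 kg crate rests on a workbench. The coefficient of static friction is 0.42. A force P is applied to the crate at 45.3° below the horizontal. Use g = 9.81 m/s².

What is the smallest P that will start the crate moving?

N = m g + P sin α (the push presses the crate into the workbench).
At impending slip, P cos α = μ_s N = μ_s (m g + P sin α).
Solving: P (cos α − μ_s sin α) = μ_s m g → P = 0.42×1180/(cos 45.3° − 0.42 sin 45.3°) = 494/0.4049 = 1220 N.

P ≈ 1220 N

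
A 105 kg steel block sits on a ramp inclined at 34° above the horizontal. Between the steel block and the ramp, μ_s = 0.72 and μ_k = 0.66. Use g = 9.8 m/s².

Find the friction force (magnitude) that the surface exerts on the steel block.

Perpendicular to the surface, N = m g cos θ = 105·9.8·cos 34° = 853.1 N.
Along the slope the weight component is m g sin θ = 575.4 N; friction must supply exactly this, acting up-slope.
Maximum static friction available: μ_s N = 0.72 × 853.1 = 614.2 N.
Since |575.4| ≤ 614.2 N, no slip — friction simply equals what equilibrium demands.

f ≈ 575 N (up the incline)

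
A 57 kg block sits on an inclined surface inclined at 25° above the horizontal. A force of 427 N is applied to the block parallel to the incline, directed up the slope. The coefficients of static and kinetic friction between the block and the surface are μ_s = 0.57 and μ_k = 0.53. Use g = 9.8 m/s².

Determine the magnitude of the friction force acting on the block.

f ≈ 191 N (down the incline)

The normal reaction is N = m g cos θ = 506.3 N.
Parallel to the incline, ΣF = 0 gives f = m g sin θ − P = 236.1 − 427 = -190.9 N (up-slope positive).
The static-friction ceiling is μ_s N = 0.57 × 506.3 = 288.6 N.
Since |-190.9| ≤ 288.6 N, static friction is sufficient; f equals the required value, not μ_s N.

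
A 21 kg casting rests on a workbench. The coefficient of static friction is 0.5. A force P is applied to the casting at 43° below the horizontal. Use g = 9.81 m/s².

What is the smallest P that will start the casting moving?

N = m g + P sin α (the push presses the casting into the workbench).
At impending slip, P cos α = μ_s N = μ_s (m g + P sin α).
Solving: P (cos α − μ_s sin α) = μ_s m g → P = 0.5×206/(cos 43° − 0.5 sin 43°) = 103/0.3904 = 264 N.

P ≈ 264 N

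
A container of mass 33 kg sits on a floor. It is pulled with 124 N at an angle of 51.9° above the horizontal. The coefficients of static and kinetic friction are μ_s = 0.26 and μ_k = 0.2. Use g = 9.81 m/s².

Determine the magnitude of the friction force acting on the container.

Vertical equilibrium gives N = m g − P sin α = 226.2 N.
For equilibrium, f = P cos α = 124×cos 51.9° = 76.51 N.
The static-friction limit is μ_s N = 58.8 N.
76.51 > 58.8 N → the container slides; f = μ_k N = 0.2×226.2 = 45.2 N.

f ≈ 45.2 N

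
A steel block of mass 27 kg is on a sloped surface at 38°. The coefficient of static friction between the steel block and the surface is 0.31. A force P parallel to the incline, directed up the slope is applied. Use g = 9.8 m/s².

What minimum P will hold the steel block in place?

P_min ≈ 98.3 N

The steel block tends to slide down (tan θ > μ_s), so at the point of impending slip friction acts up-slope at its limit: f = μ_s N.
P is parallel to the surface, so N = m g cos θ = 209 N.
Along the incline: P + μ_s N = m g sin θ, so P = 163 − 0.31×209 = 98.3 N.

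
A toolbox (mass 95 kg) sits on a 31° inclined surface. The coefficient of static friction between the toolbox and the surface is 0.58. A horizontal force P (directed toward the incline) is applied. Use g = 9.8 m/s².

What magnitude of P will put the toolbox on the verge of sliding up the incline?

P ≈ 1690 N

At impending motion up the slope, friction acts down-slope at its limit: f = μ_s N.
Perpendicular to the incline: N = m g cos θ + P sin θ.
Along the incline: P cos θ = m g sin θ + μ_s N = m g sin θ + μ_s (m g cos θ + P sin θ).
Solving, P (cos θ − μ_s sin θ) = m g (sin θ + μ_s cos θ), so P = 95×9.8×(sin 31° + 0.58 cos 31°)/(cos 31° − 0.58 sin 31°) = 931×1.012/0.5584 = 1690 N.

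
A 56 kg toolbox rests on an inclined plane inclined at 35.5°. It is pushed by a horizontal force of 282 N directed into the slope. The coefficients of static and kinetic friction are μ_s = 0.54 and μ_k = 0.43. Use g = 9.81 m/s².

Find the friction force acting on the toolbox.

f ≈ 89.4 N (up the incline)

The horizontal push has a component P sin θ into the surface, so N = m g cos θ + P sin θ = 447.2 + 163.8 = 611 N.
Along the incline, the net driving force (taking up-slope positive) is P cos θ − m g sin θ = 229.6 − 319 = -89.43 N, so equilibrium requires friction f = 89.43 N (up-slope).
The limit of static friction is μ_s N = 329.9 N.
Since 89.43 N is within the 329.9 N limit, the toolbox stays put and friction is exactly 89.4 N.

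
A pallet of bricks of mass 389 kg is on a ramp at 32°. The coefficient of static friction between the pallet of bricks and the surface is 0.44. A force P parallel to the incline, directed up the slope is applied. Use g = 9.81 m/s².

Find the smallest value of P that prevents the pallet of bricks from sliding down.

The pallet of bricks tends to slide down (tan θ > μ_s), so at the point of impending slip friction acts up-slope at its limit: f = μ_s N.
P is parallel to the surface, so N = m g cos θ = 3240 N.
Along the incline: P + μ_s N = m g sin θ, so P = 2020 − 0.44×3240 = 598 N.

P_min ≈ 598 N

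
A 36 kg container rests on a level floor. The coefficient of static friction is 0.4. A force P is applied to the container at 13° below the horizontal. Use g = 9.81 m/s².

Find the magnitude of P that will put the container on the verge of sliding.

N = m g + P sin α (the push presses the container into the level floor).
At impending slip, P cos α = μ_s N = μ_s (m g + P sin α).
Solving: P (cos α − μ_s sin α) = μ_s m g → P = 0.4×353/(cos 13° − 0.4 sin 13°) = 141/0.8844 = 160 N.

P ≈ 160 N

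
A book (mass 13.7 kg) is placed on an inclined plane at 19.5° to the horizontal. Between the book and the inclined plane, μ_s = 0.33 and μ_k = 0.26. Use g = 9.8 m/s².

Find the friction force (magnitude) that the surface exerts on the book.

f ≈ 32.9 N (up the incline)

Normal force: N = m g cos θ = 13.7 × 9.8 × cos 19.5° = 126.6 N.
Along the slope the weight component is m g sin θ = 44.82 N; friction must supply exactly this, acting up-slope.
Static friction can supply at most μ_s N = 41.76 N.
|44.82| exceeds 41.76 N, so the book slips down-slope; friction is kinetic, f = μ_k N = 0.26×126.6 = 32.9 N.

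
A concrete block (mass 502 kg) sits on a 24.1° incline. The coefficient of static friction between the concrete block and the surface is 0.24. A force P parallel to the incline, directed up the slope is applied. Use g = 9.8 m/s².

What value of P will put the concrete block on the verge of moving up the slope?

P ≈ 3090 N

At impending motion up the slope, friction acts down-slope at its limit: f = μ_s N.
P is parallel to the surface, so N = m g cos θ = 4490 N.
Along the incline: P = m g sin θ + μ_s N = 2010 + 0.24×4490 = 3090 N.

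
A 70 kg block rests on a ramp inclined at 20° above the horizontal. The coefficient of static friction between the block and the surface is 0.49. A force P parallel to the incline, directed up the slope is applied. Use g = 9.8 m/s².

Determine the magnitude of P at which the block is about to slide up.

P ≈ 550 N

At impending motion up the slope, friction acts down-slope at its limit: f = μ_s N.
P is parallel to the surface, so N = m g cos θ = 645 N.
Along the incline: P = m g sin θ + μ_s N = 235 + 0.49×645 = 550 N.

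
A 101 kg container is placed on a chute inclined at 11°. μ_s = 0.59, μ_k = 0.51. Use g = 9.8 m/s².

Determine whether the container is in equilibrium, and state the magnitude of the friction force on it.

f ≈ 189 N

N = m g cos θ = 972 N.
Down-slope weight component: m g sin θ = 189 N.
μ_s N = 573 N.
189 ≤ 573 N, so it stays put; friction = 189 N.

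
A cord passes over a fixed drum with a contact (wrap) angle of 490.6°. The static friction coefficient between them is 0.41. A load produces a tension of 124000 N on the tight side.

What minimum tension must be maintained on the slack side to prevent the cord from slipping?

T_min ≈ 3700 N

Capstan equation at impending slip: T_tight/T_slack = e^{μβ}.
β = 490.6° = 8.563 rad; e^{μβ} = e^{0.41×8.563} = 33.47.
T_slack = T_tight / e^{μβ} = 124000 / 33.47 = 3700 N.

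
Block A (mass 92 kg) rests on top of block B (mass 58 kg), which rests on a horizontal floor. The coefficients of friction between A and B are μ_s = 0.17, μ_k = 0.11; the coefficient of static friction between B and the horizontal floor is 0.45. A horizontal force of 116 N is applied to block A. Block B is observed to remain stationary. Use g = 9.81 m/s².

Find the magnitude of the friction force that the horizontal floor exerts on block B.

f ≈ 116 N

The normal force B exerts on A is simply A's weight, N₁ = 902.5 N.
Maximum static friction on A from B: μ_s N₁ = 0.17×902.5 = 153.4 N.
Since P = 116 N ≤ 153.4 N, A does not slip on B; friction on A equals P = 116 N.
B experiences an equal 116 N forward from A (third law). B is in equilibrium, so the floor supplies f₂ = 116 N of static friction (limit μ_s(m_A+m_B)g = 662.2 N, not exceeded).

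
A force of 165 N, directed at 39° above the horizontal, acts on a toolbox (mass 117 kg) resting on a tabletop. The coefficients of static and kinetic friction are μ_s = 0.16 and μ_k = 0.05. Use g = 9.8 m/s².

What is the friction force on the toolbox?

Vertical equilibrium gives N = m g − P sin α = 1043 N.
Horizontally, friction must balance P cos α = 128.2 N.
The static-friction limit is μ_s N = 166.8 N.
128.2 ≤ 166.8 N → static; friction equals the required 128 N.

f ≈ 128 N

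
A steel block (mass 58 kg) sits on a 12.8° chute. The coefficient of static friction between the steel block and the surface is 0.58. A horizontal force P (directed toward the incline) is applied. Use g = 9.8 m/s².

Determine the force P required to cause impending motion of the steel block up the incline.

P ≈ 528 N

At impending motion up the slope, friction acts down-slope at its limit: f = μ_s N.
Perpendicular to the incline: N = m g cos θ + P sin θ.
Along the incline: P cos θ = m g sin θ + μ_s N = m g sin θ + μ_s (m g cos θ + P sin θ).
Solving, P (cos θ − μ_s sin θ) = m g (sin θ + μ_s cos θ), so P = 58×9.8×(sin 12.8° + 0.58 cos 12.8°)/(cos 12.8° − 0.58 sin 12.8°) = 568×0.7871/0.8467 = 528 N.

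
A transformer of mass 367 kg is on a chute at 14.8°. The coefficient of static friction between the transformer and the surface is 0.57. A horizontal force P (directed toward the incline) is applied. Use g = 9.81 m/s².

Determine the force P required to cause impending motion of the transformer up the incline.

P ≈ 3540 N

At impending motion up the slope, friction acts down-slope at its limit: f = μ_s N.
Perpendicular to the incline: N = m g cos θ + P sin θ.
Along the incline: P cos θ = m g sin θ + μ_s N = m g sin θ + μ_s (m g cos θ + P sin θ).
Solving, P (cos θ − μ_s sin θ) = m g (sin θ + μ_s cos θ), so P = 367×9.81×(sin 14.8° + 0.57 cos 14.8°)/(cos 14.8° − 0.57 sin 14.8°) = 3600×0.8065/0.8212 = 3540 N.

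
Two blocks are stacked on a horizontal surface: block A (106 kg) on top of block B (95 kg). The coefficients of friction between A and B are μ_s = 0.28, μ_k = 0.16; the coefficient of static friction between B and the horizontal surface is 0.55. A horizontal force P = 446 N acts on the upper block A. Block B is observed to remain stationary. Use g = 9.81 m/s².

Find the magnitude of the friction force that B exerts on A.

f ≈ 166 N

Between the blocks, N₁ = m_A g = 1040 N.
So the A–B interface can sustain at most μ_s N₁ = 291.2 N of static friction.
Since P = 446 N > 291.2 N, A slides on B; the A–B friction is kinetic: f₁ = μ_k N₁ = 0.16×1040 = 166 N.
B experiences an equal 166 N forward from A (third law). B is in equilibrium, so the floor supplies f₂ = 166 N of static friction (limit μ_s(m_A+m_B)g = 1084 N, not exceeded).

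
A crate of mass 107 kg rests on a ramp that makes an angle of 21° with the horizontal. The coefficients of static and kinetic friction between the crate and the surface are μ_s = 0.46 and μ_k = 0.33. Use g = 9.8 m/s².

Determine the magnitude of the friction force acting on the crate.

The normal reaction is N = m g cos θ = 979 N.
Along the slope the weight component is m g sin θ = 375.8 N; friction must supply exactly this, acting up-slope.
The static-friction ceiling is μ_s N = 0.46 × 979 = 450.3 N.
Since |375.8| ≤ 450.3 N, no slip — friction simply equals what equilibrium demands.

f ≈ 376 N (up the incline)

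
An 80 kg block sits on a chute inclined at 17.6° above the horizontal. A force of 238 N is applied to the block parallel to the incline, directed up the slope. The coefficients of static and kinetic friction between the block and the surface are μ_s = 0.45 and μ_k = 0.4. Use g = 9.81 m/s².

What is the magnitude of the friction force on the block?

Perpendicular to the surface, N = m g cos θ = 80·9.81·cos 17.6° = 748.1 N.
For equilibrium along the incline the friction force must supply f = m g sin θ − P = 237.3 − 238 = -0.7001 N (positive meaning up-slope).
The static-friction ceiling is μ_s N = 0.45 × 748.1 = 336.6 N.
Since |-0.7001| ≤ 336.6 N, no slip — friction simply equals what equilibrium demands.

f ≈ 0.7 N (down the incline)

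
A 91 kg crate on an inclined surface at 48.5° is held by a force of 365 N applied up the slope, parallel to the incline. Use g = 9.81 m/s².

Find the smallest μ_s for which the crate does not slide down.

μ_s,min ≈ 0.513

N = m g cos θ = 591.5 N.
Friction must make up the shortfall along the incline: f = m g sin θ − P = 668.6 − 365 = 303.6 N.
At the threshold f = μ_s N, so μ_s,min = 303.6/591.5 = 0.513.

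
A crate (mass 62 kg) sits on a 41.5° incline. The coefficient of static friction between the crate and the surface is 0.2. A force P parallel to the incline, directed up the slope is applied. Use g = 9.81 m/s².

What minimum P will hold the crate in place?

P_min ≈ 312 N

The crate tends to slide down (tan θ > μ_s), so at the point of impending slip friction acts up-slope at its limit: f = μ_s N.
P is parallel to the surface, so N = m g cos θ = 456 N.
Along the incline: P + μ_s N = m g sin θ, so P = 403 − 0.2×456 = 312 N.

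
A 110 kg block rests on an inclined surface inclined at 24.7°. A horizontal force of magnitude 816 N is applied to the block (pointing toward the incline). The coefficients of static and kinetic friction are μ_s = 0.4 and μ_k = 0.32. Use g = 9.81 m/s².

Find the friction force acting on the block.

f ≈ 290 N (down the incline)

Normal direction: N = m g cos θ + P sin θ = 1321 N.
Along the incline, the net driving force (taking up-slope positive) is P cos θ − m g sin θ = 741.3 − 450.9 = 290.4 N, so equilibrium requires friction f = -290.4 N (down-slope).
The limit of static friction is μ_s N = 528.5 N.
|f_req| = 290.4 ≤ 528.5 N → the block is in equilibrium; friction equals the required value.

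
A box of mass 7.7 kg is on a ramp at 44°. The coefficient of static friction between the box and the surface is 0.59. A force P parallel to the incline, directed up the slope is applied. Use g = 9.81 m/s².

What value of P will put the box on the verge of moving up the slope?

P ≈ 84.5 N

At impending motion up the slope, friction acts down-slope at its limit: f = μ_s N.
P is parallel to the surface, so N = m g cos θ = 54.3 N.
Along the incline: P = m g sin θ + μ_s N = 52.5 + 0.59×54.3 = 84.5 N.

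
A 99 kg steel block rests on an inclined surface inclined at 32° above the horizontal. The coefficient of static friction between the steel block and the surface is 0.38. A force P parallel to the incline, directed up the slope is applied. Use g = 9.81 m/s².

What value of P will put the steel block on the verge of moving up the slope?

P ≈ 828 N

At impending motion up the slope, friction acts down-slope at its limit: f = μ_s N.
P is parallel to the surface, so N = m g cos θ = 824 N.
Along the incline: P = m g sin θ + μ_s N = 515 + 0.38×824 = 828 N.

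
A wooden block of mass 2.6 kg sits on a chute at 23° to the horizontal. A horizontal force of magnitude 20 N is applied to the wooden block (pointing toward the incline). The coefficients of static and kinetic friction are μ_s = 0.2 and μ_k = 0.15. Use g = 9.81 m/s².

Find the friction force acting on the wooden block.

Resolve perpendicular to the incline: N = m g cos θ + P sin θ = 2.6×9.81×cos 23° + 20×sin 23° = 31.29 N.
Parallel to the incline: P cos θ − m g sin θ = 18.41 − 9.966 = 8.444 N; the friction needed to balance this is 8.444 N acting down the slope.
Maximum static friction: μ_s N = 0.2 × 31.29 = 6.259 N.
|f_req| = 8.444 > 6.259 N → the wooden block slides up the incline; f = μ_k N = 0.15 × 31.29 = 4.69 N.

f ≈ 4.69 N (down the incline)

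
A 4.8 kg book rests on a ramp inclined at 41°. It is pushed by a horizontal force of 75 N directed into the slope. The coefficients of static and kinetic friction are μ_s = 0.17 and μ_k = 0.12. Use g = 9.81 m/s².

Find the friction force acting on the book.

f ≈ 10.2 N (down the incline)

Resolve perpendicular to the incline: N = m g cos θ + P sin θ = 4.8×9.81×cos 41° + 75×sin 41° = 84.74 N.
Parallel to the incline: P cos θ − m g sin θ = 56.6 − 30.89 = 25.71 N; the friction needed to balance this is 25.71 N acting down the slope.
The limit of static friction is μ_s N = 14.41 N.
|f_req| = 25.71 > 14.41 N → the book slides up the incline; f = μ_k N = 0.12 × 84.74 = 10.2 N.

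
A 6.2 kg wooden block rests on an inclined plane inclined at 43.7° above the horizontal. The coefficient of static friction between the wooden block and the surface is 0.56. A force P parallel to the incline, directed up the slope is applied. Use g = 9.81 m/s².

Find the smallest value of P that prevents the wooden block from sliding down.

The wooden block tends to slide down (tan θ > μ_s), so at the point of impending slip friction acts up-slope at its limit: f = μ_s N.
P is parallel to the surface, so N = m g cos θ = 44 N.
Along the incline: P + μ_s N = m g sin θ, so P = 42 − 0.56×44 = 17.4 N.

P_min ≈ 17.4 N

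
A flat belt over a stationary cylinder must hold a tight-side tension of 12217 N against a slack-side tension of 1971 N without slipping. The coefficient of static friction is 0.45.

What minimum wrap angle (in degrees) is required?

T₂/T₁ = e^{μβ} → β = ln(T₂/T₁)/μ.
β = ln(12217/1971)/0.45 = 1.824/0.45 = 4.054 rad.
In degrees: β = 4.054 × 180/π = 232°.

β_min ≈ 232°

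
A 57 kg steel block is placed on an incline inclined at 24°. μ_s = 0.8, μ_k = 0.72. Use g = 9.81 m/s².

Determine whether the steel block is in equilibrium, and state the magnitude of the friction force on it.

N = m g cos θ = 511 N.
Down-slope weight component: m g sin θ = 227 N.
μ_s N = 409 N.
227 ≤ 409 N, so it stays put; friction = 227 N.

f ≈ 227 N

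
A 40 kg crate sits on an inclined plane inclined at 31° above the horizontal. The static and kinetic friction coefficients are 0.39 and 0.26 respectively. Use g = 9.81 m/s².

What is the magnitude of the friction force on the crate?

Perpendicular to the surface, N = m g cos θ = 40·9.81·cos 31° = 336.4 N.
For equilibrium along the incline, friction must balance the weight component: f = m g sin θ = 202.1 N up the slope.
Static friction can supply at most μ_s N = 131.2 N.
Since |202.1| > 131.2 N, static friction cannot hold it; the crate slides down the incline and kinetic friction applies: f = μ_k N = 0.26 × 336.4 = 87.5 N.

f ≈ 87.5 N (up the incline)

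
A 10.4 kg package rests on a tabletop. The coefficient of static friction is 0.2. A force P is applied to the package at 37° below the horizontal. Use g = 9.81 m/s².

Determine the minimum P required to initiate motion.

P ≈ 30.1 N

N = m g + P sin α (the push presses the package into the tabletop).
At impending slip, P cos α = μ_s N = μ_s (m g + P sin α).
Solving: P (cos α − μ_s sin α) = μ_s m g → P = 0.2×102/(cos 37° − 0.2 sin 37°) = 20.4/0.6783 = 30.1 N.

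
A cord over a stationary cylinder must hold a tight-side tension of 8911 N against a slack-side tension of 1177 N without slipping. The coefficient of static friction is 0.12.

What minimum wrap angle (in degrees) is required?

β_min ≈ 967°

T₂/T₁ = e^{μβ} → β = ln(T₂/T₁)/μ.
β = ln(8911/1177)/0.12 = 2.024/0.12 = 16.87 rad.
In degrees: β = 16.87 × 180/π = 967°.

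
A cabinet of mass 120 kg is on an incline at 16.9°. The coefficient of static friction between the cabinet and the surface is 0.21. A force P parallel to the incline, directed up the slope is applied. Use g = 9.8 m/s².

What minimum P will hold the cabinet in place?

The cabinet tends to slide down (tan θ > μ_s), so at the point of impending slip friction acts up-slope at its limit: f = μ_s N.
P is parallel to the surface, so N = m g cos θ = 1130 N.
Along the incline: P + μ_s N = m g sin θ, so P = 342 − 0.21×1130 = 106 N.

P_min ≈ 106 N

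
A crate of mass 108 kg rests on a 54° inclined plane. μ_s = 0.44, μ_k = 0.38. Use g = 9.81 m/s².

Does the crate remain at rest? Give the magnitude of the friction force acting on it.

f ≈ 237 N

N = m g cos θ = 623 N.
Down-slope weight component: m g sin θ = 857 N.
μ_s N = 274 N.
857 > 274 N, so it slides; kinetic friction f = μ_k N = 0.38×623 = 237 N.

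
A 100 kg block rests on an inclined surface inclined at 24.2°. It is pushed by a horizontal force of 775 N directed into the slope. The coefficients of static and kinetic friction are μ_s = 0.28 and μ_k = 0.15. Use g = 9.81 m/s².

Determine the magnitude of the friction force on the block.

The horizontal push has a component P sin θ into the surface, so N = m g cos θ + P sin θ = 894.8 + 317.7 = 1212 N.
Along the incline, the net driving force (taking up-slope positive) is P cos θ − m g sin θ = 706.9 − 402.1 = 304.8 N, so equilibrium requires friction f = -304.8 N (down-slope).
Maximum static friction: μ_s N = 0.28 × 1212 = 339.5 N.
|f_req| = 304.8 ≤ 339.5 N → the block is in equilibrium; friction equals the required value.

f ≈ 305 N (down the incline)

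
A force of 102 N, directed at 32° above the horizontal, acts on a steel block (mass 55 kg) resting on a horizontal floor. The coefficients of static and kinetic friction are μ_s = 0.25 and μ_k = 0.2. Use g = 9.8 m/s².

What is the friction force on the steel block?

Vertical equilibrium gives N = m g − P sin α = 484.9 N.
Horizontally, friction must balance P cos α = 86.5 N.
The static-friction limit is μ_s N = 121.2 N.
86.5 ≤ 121.2 N → static; friction equals the required 86.5 N.

f ≈ 86.5 N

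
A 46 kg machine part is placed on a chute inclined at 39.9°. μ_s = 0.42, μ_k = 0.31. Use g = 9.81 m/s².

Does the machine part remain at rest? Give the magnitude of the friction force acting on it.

N = m g cos θ = 346 N.
Down-slope weight component: m g sin θ = 289 N.
μ_s N = 145 N.
289 > 145 N, so it slides; kinetic friction f = μ_k N = 0.31×346 = 107 N.

f ≈ 107 N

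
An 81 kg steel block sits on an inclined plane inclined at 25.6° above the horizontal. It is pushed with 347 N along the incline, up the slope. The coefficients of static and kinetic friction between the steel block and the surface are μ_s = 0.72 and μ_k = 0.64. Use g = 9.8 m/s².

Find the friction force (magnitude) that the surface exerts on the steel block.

The normal reaction is N = m g cos θ = 715.9 N.
The friction needed for equilibrium is m g sin θ − P = 343 − 347 = -4.01 N, measured positive up-slope.
The static-friction ceiling is μ_s N = 0.72 × 715.9 = 515.4 N.
Since |-4.01| ≤ 515.4 N, no slip — friction simply equals what equilibrium demands.

f ≈ 4.01 N (down the incline)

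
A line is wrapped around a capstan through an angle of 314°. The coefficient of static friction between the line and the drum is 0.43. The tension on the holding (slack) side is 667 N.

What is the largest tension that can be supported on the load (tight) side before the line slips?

T_max ≈ 7040 N

At impending slip the capstan equation gives T₂/T₁ = e^{μβ} with β in radians.
β = 314° × π/180 = 5.48 rad.
e^{μβ} = e^{0.43×5.48} = 10.55.
T₂ = T₁ · e^{μβ} = 667 × 10.55 = 7040 N.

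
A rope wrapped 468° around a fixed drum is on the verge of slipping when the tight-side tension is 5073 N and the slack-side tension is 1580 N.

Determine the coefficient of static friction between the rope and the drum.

μ ≈ 0.143

T₂/T₁ = e^{μβ} → μ = ln(T₂/T₁)/β.
β = 468° = 8.168 rad.
μ = ln(5073/1580)/8.168 = ln(3.211)/8.168 = 0.143.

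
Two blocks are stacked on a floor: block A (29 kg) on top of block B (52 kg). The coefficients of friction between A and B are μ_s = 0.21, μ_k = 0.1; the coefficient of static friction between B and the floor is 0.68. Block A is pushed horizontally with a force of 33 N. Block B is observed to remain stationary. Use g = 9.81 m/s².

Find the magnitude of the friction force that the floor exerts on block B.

f ≈ 33 N

The normal force B exerts on A is simply A's weight, N₁ = 284.5 N.
So the A–B interface can sustain at most μ_s N₁ = 59.74 N of static friction.
Since P = 33 N ≤ 59.74 N, A does not slip on B; friction on A equals P = 33 N.
By Newton's third law B feels 33 N forward from A. With B stationary, the floor's static friction on B balances it: f₂ = 33 N (well within μ_s(m_A+m_B)g = 540.3 N).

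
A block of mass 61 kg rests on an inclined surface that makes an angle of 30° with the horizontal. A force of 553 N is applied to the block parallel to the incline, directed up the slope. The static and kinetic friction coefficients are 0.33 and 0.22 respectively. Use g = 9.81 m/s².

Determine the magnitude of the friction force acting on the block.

f ≈ 114 N (down the incline)

The normal reaction is N = m g cos θ = 518.2 N.
Parallel to the incline, ΣF = 0 gives f = m g sin θ − P = 299.2 − 553 = -253.8 N (up-slope positive).
Static friction can supply at most μ_s N = 171 N.
Since |-253.8| > 171 N, static friction cannot hold it; the block slides up the incline and kinetic friction applies: f = μ_k N = 0.22 × 518.2 = 114 N.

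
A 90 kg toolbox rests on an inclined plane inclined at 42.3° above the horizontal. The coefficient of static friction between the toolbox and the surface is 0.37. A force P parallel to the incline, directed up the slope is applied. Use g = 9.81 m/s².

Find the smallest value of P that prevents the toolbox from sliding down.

The toolbox tends to slide down (tan θ > μ_s), so at the point of impending slip friction acts up-slope at its limit: f = μ_s N.
P is parallel to the surface, so N = m g cos θ = 653 N.
Along the incline: P + μ_s N = m g sin θ, so P = 594 − 0.37×653 = 353 N.

P_min ≈ 353 N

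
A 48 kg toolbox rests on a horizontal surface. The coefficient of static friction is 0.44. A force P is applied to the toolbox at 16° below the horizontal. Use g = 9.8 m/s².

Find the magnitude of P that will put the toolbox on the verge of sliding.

P ≈ 246 N

N = m g + P sin α (the push presses the toolbox into the horizontal surface).
At impending slip, P cos α = μ_s N = μ_s (m g + P sin α).
Solving: P (cos α − μ_s sin α) = μ_s m g → P = 0.44×470/(cos 16° − 0.44 sin 16°) = 207/0.84 = 246 N.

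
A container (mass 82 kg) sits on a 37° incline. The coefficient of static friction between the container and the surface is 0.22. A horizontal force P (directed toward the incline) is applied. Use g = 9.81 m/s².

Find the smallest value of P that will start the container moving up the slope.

At impending motion up the slope, friction acts down-slope at its limit: f = μ_s N.
Perpendicular to the incline: N = m g cos θ + P sin θ.
Along the incline: P cos θ = m g sin θ + μ_s N = m g sin θ + μ_s (m g cos θ + P sin θ).
Solving, P (cos θ − μ_s sin θ) = m g (sin θ + μ_s cos θ), so P = 82×9.81×(sin 37° + 0.22 cos 37°)/(cos 37° − 0.22 sin 37°) = 804×0.7775/0.6662 = 939 N.

P ≈ 939 N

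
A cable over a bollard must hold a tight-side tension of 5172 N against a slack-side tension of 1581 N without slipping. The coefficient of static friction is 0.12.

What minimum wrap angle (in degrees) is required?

β_min ≈ 566°

T₂/T₁ = e^{μβ} → β = ln(T₂/T₁)/μ.
β = ln(5172/1581)/0.12 = 1.185/0.12 = 9.877 rad.
In degrees: β = 9.877 × 180/π = 566°.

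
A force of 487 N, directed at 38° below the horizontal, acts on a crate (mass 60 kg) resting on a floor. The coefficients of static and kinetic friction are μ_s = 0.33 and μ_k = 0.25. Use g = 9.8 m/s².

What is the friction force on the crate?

The vertical component of P adds to the normal force: N = m g + P sin α = 588 + 299.8 = 887.8 N.
Horizontally, friction must balance P cos α = 383.8 N.
The static-friction limit is μ_s N = 293 N.
The required friction exceeds μ_s N, so the crate moves and f = μ_k N = 222 N.

f ≈ 222 N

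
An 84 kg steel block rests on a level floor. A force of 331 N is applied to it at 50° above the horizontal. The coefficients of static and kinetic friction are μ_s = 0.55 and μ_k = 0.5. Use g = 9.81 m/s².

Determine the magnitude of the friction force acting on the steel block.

f ≈ 213 N

The vertical component of P reduces the normal force: N = m g − P sin α = 824 − 253.6 = 570.5 N.
The horizontal driving force is P cos α = 212.8 N, so equilibrium needs friction f = 212.8 N.
μ_s N = 0.55 × 570.5 = 313.8 N.
212.8 ≤ 313.8 N → static; friction equals the required 213 N.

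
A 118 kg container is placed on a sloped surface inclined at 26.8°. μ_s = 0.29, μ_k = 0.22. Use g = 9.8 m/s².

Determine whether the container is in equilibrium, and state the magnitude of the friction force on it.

N = m g cos θ = 1030 N.
Down-slope weight component: m g sin θ = 521 N.
μ_s N = 299 N.
521 > 299 N, so it slides; kinetic friction f = μ_k N = 0.22×1030 = 227 N.

f ≈ 227 N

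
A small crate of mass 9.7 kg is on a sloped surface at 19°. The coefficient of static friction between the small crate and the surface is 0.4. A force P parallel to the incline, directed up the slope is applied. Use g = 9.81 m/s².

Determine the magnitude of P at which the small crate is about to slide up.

At impending motion up the slope, friction acts down-slope at its limit: f = μ_s N.
P is parallel to the surface, so N = m g cos θ = 90 N.
Along the incline: P = m g sin θ + μ_s N = 31 + 0.4×90 = 67 N.

P ≈ 67 N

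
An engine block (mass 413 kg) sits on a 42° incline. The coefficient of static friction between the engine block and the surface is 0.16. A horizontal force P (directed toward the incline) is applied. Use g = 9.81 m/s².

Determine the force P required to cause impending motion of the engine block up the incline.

P ≈ 5020 N

At impending motion up the slope, friction acts down-slope at its limit: f = μ_s N.
Perpendicular to the incline: N = m g cos θ + P sin θ.
Along the incline: P cos θ = m g sin θ + μ_s N = m g sin θ + μ_s (m g cos θ + P sin θ).
Solving, P (cos θ − μ_s sin θ) = m g (sin θ + μ_s cos θ), so P = 413×9.81×(sin 42° + 0.16 cos 42°)/(cos 42° − 0.16 sin 42°) = 4050×0.788/0.6361 = 5020 N.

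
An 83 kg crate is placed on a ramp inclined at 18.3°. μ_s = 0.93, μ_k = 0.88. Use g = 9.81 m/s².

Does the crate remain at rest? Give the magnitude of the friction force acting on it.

N = m g cos θ = 773 N.
Down-slope weight component: m g sin θ = 256 N.
μ_s N = 719 N.
256 ≤ 719 N, so it stays put; friction = 256 N.

f ≈ 256 N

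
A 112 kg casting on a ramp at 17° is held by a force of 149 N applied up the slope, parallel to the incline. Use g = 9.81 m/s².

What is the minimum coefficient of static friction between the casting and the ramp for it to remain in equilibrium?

N = m g cos θ = 1051 N.
Friction must make up the shortfall along the incline: f = m g sin θ − P = 321.2 − 149 = 172.2 N.
At the threshold f = μ_s N, so μ_s,min = 172.2/1051 = 0.164.

μ_s,min ≈ 0.164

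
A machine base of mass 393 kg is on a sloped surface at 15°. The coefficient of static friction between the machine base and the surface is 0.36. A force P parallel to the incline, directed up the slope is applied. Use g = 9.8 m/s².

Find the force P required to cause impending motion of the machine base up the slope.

P ≈ 2340 N

At impending motion up the slope, friction acts down-slope at its limit: f = μ_s N.
P is parallel to the surface, so N = m g cos θ = 3720 N.
Along the incline: P = m g sin θ + μ_s N = 997 + 0.36×3720 = 2340 N.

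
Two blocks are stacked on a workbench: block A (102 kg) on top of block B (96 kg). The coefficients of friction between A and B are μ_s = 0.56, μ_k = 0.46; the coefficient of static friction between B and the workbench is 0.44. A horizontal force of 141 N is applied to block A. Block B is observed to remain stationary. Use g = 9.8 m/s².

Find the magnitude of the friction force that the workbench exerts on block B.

The normal force B exerts on A is simply A's weight, N₁ = 999.6 N.
So the A–B interface can sustain at most μ_s N₁ = 559.8 N of static friction.
P = 141 N is within that limit, so A and B move together (both at rest); the A–B friction is simply f₁ = P = 141 N.
By Newton's third law B feels 141 N forward from A. With B stationary, the floor's static friction on B balances it: f₂ = 141 N (well within μ_s(m_A+m_B)g = 853.8 N).

f ≈ 141 N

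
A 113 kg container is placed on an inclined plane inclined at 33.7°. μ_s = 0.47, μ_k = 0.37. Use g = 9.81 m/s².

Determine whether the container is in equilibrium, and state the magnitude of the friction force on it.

N = m g cos θ = 922 N.
Down-slope weight component: m g sin θ = 615 N.
μ_s N = 433 N.
615 > 433 N, so it slides; kinetic friction f = μ_k N = 0.37×922 = 341 N.

f ≈ 341 N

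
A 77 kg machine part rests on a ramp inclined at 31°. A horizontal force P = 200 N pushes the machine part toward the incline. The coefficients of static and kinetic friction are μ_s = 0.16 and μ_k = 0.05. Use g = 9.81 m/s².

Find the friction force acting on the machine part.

Normal direction: N = m g cos θ + P sin θ = 750.5 N.
Parallel to the incline: P cos θ − m g sin θ = 171.4 − 389 = -217.6 N; the friction needed to balance this is 217.6 N acting up the slope.
Maximum static friction: μ_s N = 0.16 × 750.5 = 120.1 N.
The required 217.6 N exceeds the static limit, so the machine part slides down-slope and f = μ_k N = 0.05×750.5 = 37.5 N.

f ≈ 37.5 N (up the incline)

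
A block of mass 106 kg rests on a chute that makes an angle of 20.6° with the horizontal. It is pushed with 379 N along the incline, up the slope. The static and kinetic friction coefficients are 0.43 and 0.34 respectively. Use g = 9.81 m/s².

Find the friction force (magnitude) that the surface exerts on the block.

Normal force: N = m g cos θ = 106 × 9.81 × cos 20.6° = 973.4 N.
The friction needed for equilibrium is m g sin θ − P = 365.9 − 379 = -13.13 N, measured positive up-slope.
Maximum static friction available: μ_s N = 0.43 × 973.4 = 418.5 N.
Since |-13.13| ≤ 418.5 N, static friction is sufficient; f equals the required value, not μ_s N.

f ≈ 13.1 N (down the incline)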